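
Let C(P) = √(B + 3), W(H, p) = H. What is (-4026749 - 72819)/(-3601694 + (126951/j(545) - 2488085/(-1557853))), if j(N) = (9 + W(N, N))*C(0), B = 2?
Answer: 18330146808897641385499561167680/16104026192943305520338161247337 + 233246792703878798925883616*√5/16104026192943305520338161247337 ≈ 1.1383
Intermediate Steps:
C(P) = √5 (C(P) = √(2 + 3) = √5)
j(N) = √5*(9 + N) (j(N) = (9 + N)*√5 = √5*(9 + N))
(-4026749 - 72819)/(-3601694 + (126951/j(545) - 2488085/(-1557853))) = (-4026749 - 72819)/(-3601694 + (126951/((√5*(9 + 545))) - 2488085/(-1557853))) = -4099568/(-3601694 + (126951/((√5*554)) - 2488085*(-1/1557853))) = -4099568/(-3601694 + (126951/((554*√5)) + 2488085/1557853)) = -4099568/(-3601694 + (126951*(√5/2770) + 2488085/1557853)) = -4099568/(-3601694 + (126951*√5/2770 + 2488085/1557853)) = -4099568/(-3601694 + (2488085/1557853 + 126951*√5/2770)) = -4099568/(-5610907314897/1557853 + 126951*√5/2770)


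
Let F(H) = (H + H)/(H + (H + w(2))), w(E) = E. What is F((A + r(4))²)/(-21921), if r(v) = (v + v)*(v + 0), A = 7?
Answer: -507/11121254 ≈ -4.5588e-5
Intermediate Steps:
r(v) = 2*v² (r(v) = (2*v)*v = 2*v²)
F(H) = 2*H/(2 + 2*H) (F(H) = (H + H)/(H + (H + 2)) = (2*H)/(H + (2 + H)) = (2*H)/(2 + 2*H) = 2*H/(2 + 2*H))
F((A + r(4))²)/(-21921) = ((7 + 2*4²)²/(1 + (7 + 2*4²)²))/(-21921) = ((7 + 2*16)²/(1 + (7 + 2*16)²))*(-1/21921) = ((7 + 32)²/(1 + (7 + 32)²))*(-1/21921) = (39²/(1 + 39²))*(-1/21921) = (1521/(1 + 1521))*(-1/21921) = (1521/1522)*(-1/21921) = -507/11121254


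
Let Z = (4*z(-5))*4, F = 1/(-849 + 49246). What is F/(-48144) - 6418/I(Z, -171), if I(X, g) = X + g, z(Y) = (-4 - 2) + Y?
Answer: 14954101527877/808518733296 ≈ 18.496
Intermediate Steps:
F = 1/48397 ≈ 2.0662e-5
z(Y) = -6 + Y
Z = -176 (Z = (4*(-6 - 5))*4 = (4*(-11))*4 = -44*4 = -176)
F/(-48144) - 6418/I(Z, -171) = (1/48397)/(-48144) - 6418/(-176 - 171) = (1/48397)*(-1/48144) - 6418/(-347) = -1/2330025168 - 6418*(-1/347) = -1/2330025168 + 6418/347 = 14954101527877/808518733296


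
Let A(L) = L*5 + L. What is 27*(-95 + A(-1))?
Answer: -2727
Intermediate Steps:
A(L) = 6*L (A(L) = 5*L + L = 6*L)
27*(-95 + A(-1)) = 27*(-95 + 6*(-1)) = 27*(-95 - 6) = 27*(-101) = -2727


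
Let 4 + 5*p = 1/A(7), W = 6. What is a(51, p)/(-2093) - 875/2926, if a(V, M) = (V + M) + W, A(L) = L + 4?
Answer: -1425621/4374370 ≈ -0.32590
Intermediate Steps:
A(L) = 4 + L
p = -43/55 (p = -4/5 + 1/(5*(4 + 7)) = -4/5 + (1/5)/11 = -4/5 + (1/5)*(1/11) = -4/5 + 1/55 = -43/55 ≈ -0.78182)
a(V, M) = 6 + M + V (a(V, M) = (V + M) + 6 = (M + V) + 6 = 6 + M + V)
a(51, p)/(-2093) - 875/2926 = (6 - 43/55 + 51)/(-2093) - 875/2926 = (3092/55)*(-1/2093) - 875*1/2926 = -3092/115115 - 125/418 = -1425621/4374370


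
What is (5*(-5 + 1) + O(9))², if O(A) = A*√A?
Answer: 49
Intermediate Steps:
O(A) = A^(3/2)
(5*(-5 + 1) + O(9))² = (5*(-5 + 1) + 9^(3/2))² = (5*(-4) + 27)² = (-20 + 27)² = 7² = 49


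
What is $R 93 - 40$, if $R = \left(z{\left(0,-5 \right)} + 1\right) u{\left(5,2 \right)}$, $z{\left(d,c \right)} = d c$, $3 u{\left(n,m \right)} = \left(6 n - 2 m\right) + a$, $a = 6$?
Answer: $952$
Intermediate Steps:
$u{\left(n,m \right)} = 2 + 2 n - \frac{2 m}{3}$ ($u{\left(n,m \right)} = \frac{\left(6 n - 2 m\right) + 6}{3} = \frac{\left(- 2 m + 6 n\right) + 6}{3} = \frac{6 - 2 m + 6 n}{3} = 2 + 2 n - \frac{2 m}{3}$)
$z{\left(d,c \right)} = c d$
$R = \frac{32}{3}$ ($R = \left(\left(-5\right) 0 + 1\right) \left(2 + 2 \cdot 5 - \frac{4}{3}\right) = \left(0 + 1\right) \left(2 + 10 - \frac{4}{3}\right) = 1 \cdot \frac{32}{3} = \frac{32}{3} \approx 10.667$)
$R 93 - 40 = \frac{32}{3} \cdot 93 - 40 = 992 - 40 = 952$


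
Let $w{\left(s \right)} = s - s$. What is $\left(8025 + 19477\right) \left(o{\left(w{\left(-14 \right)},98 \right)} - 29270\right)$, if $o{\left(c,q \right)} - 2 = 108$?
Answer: $-801958320$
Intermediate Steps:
$w{\left(s \right)} = 0$
$o{\left(c,q \right)} = 110$ ($o{\left(c,q \right)} = 2 + 108 = 110$)
$\left(8025 + 19477\right) \left(o{\left(w{\left(-14 \right)},98 \right)} - 29270\right) = \left(8025 + 19477\right) \left(110 - 29270\right) = 27502 \left(-29160\right) = -801958320$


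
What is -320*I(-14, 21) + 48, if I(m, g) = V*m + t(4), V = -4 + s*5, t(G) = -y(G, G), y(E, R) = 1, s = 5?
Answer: 94448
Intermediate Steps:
t(G) = -1 (t(G) = -1*1 = -1)
V = 21 (V = -4 + 5*5 = -4 + 25 = 21)
I(m, g) = -1 + 21*m (I(m, g) = 21*m - 1 = -1 + 21*m)
-320*I(-14, 21) + 48 = -320*(-1 + 21*(-14)) + 48 = -320*(-1 - 294) + 48 = -320*(-295) + 48 = 94400 + 48 = 94448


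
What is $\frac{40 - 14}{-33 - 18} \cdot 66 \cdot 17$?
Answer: $-572$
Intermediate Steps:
$\frac{40 - 14}{-33 - 18} \cdot 66 \cdot 17 = \frac{26}{-51} \cdot 66 \cdot 17 = 26 \left(- \frac{1}{51}\right) 66 \cdot 17 = \left(- \frac{26}{51}\right) 66 \cdot 17 = \left(- \frac{572}{17}\right) 17 = -572$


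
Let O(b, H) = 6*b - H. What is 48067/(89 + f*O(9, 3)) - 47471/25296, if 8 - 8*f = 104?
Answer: -1240730165/13229808 ≈ -93.783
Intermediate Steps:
f = -12 (f = 1 - ⅛*104 = 1 - 13 = -12)
O(b, H) = -H + 6*b
48067/(89 + f*O(9, 3)) - 47471/25296 = 48067/(89 - 12*(-1*3 + 6*9)) - 47471/25296 = 48067/(89 - 12*(-3 + 54)) - 47471*1/25296 = 48067/(89 - 12*51) - 47471/25296 = 48067/(89 - 612) - 47471/25296 = 48067/(-523) - 47471/25296 = 48067*(-1/523) - 47471/25296 = -48067/523 - 47471/25296 = -1240730165/13229808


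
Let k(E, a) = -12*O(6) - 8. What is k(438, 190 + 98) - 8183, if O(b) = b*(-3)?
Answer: -7975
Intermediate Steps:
O(b) = -3*b
k(E, a) = 208 (k(E, a) = -(-36)*6 - 8 = -12*(-18) - 8 = 216 - 8 = 208)
k(438, 190 + 98) - 8183 = 208 - 8183 = -7975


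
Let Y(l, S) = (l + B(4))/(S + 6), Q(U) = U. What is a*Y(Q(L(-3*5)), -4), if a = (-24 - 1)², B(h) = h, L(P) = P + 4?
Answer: -4375/2 ≈ -2187.5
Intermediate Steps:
L(P) = 4 + P
Y(l, S) = (4 + l)/(6 + S) (Y(l, S) = (l + 4)/(S + 6) = (4 + l)/(6 + S))
a = 625 (a = (-25)² = 625)
a*Y(Q(L(-3*5)), -4) = 625*((4 + (4 - 3*5))/(6 - 4)) = 625*((4 + (4 - 15))/2) = 625*((4 - 11)/2) = 625*((½)*(-7)) = 625*(-7/2) = -4375/2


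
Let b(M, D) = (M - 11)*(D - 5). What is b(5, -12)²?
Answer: 10404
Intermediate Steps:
b(M, D) = (-11 + M)*(-5 + D)
b(5, -12)² = (55 - 11*(-12) - 5*5 - 12*5)² = (55 + 132 - 25 - 60)² = 102² = 10404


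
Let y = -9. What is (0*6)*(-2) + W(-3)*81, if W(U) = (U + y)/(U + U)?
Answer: 162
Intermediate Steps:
W(U) = (-9 + U)/(2*U) (W(U) = (U - 9)/(U + U) = (-9 + U)/((2*U)) = (-9 + U)*(1/(2*U)) = (-9 + U)/(2*U))
(0*6)*(-2) + W(-3)*81 = (0*6)*(-2) + ((1/2)*(-9 - 3)/(-3))*81 = 0*(-2) + ((1/2)*(-1/3)*(-12))*81 = 0 + 2*81 = 0 + 162 = 162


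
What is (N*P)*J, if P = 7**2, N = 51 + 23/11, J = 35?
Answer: 1001560/11 ≈ 91051.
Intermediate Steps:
N = 584/11 (N = 51 + 23*(1/11) = 51 + 23/11 = 584/11 ≈ 53.091)
P = 49
(N*P)*J = ((584/11)*49)*35 = (28616/11)*35 = 1001560/11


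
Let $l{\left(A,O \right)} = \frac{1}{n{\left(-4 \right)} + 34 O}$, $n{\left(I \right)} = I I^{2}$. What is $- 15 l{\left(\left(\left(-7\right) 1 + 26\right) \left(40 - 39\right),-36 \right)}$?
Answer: $\frac{15}{1288} \approx 0.011646$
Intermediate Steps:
$n{\left(I \right)} = I^{3}$
$l{\left(A,O \right)} = \frac{1}{-64 + 34 O}$ ($l{\left(A,O \right)} = \frac{1}{\left(-4\right)^{3} + 34 O} = \frac{1}{-64 + 34 O}$)
$- 15 l{\left(\left(\left(-7\right) 1 + 26\right) \left(40 - 39\right),-36 \right)} = - 15 \frac{1}{2 \left(-32 + 17 \left(-36\right)\right)} = - 15 \frac{1}{2 \left(-32 - 612\right)} = - 15 \frac{1}{2 \left(-644\right)} = - 15 \cdot \frac{1}{2} \left(- \frac{1}{644}\right) = \left(-15\right) \left(- \frac{1}{1288}\right) = \frac{15}{1288}$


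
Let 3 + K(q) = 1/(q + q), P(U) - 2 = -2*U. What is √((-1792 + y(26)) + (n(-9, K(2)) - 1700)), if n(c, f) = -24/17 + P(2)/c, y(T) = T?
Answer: 4*I*√563635/51 ≈ 58.883*I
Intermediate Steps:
P(U) = 2 - 2*U
K(q) = -3 + 1/(2*q) (K(q) = -3 + 1/(q + q) = -3 + 1/(2*q))
n(c, f) = -24/17 - 2/c (n(c, f) = -24/17 + (2 - 2*2)/c = -24*1/17 + (2 - 4)/c = -24/17 - 2/c)
√((-1792 + y(26)) + (n(-9, K(2)) - 1700)) = √((-1792 + 26) + ((-24/17 - 2/(-9)) - 1700)) = √(-1766 + ((-24/17 - 2*(-⅑)) - 1700)) = √(-1766 + ((-24/17 + 2/9) - 1700)) = √(-1766 + (-182/153 - 1700)) = √(-1766 - 260282/153) = √(-530480/153) = 4*I*√563635/51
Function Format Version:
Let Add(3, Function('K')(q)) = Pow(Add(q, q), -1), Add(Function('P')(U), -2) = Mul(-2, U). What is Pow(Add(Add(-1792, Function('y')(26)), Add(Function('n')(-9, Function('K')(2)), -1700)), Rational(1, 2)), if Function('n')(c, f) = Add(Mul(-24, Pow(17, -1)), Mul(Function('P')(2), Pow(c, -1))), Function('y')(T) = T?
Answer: Mul(Rational(4, 51), I, Pow(563635, Rational(1, 2))) ≈ Mul(58.883, I)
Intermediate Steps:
Function('P')(U) = Add(2, Mul(-2, U))
Function('K')(q) = Add(-3, Mul(Rational(1, 2), Pow(q, -1))) (Function('K')(q) = Add(-3, Pow(Add(q, q), -1)) = Add(-3, Pow(Mul(2, q), -1)) = Add(-3, Mul(Rational(1, 2), Pow(q, -1))))
Function('n')(c, f) = Add(Rational(-24, 17), Mul(-2, Pow(c, -1))) (Function('n')(c, f) = Add(Mul(-24, Pow(17, -1)), Mul(Add(2, Mul(-2, 2)), Pow(c, -1))) = Add(Mul(-24, Rational(1, 17)), Mul(Add(2, -4), Pow(c, -1))) = Add(Rational(-24, 17), Mul(-2, Pow(c, -1))))
Pow(Add(Add(-1792, Function('y')(26)), Add(Function('n')(-9, Function('K')(2)), -1700)), Rational(1, 2)) = Pow(Add(Add(-1792, 26), Add(Add(Rational(-24, 17), Mul(-2, Pow(-9, -1))), -1700)), Rational(1, 2)) = Pow(Add(-1766, Add(Add(Rational(-24, 17), Mul(-2, Rational(-1, 9))), -1700)), Rational(1, 2)) = Pow(Add(-1766, Add(Add(Rational(-24, 17), Rational(2, 9)), -1700)), Rational(1, 2)) = Pow(Add(-1766, Add(Rational(-182, 153), -1700)), Rational(1, 2)) = Pow(Add(-1766, Rational(-260282, 153)), Rational(1, 2)) = Pow(Rational(-530480, 153), Rational(1, 2)) = Mul(Rational(4, 51), I, Pow(563635, Rational(1, 2)))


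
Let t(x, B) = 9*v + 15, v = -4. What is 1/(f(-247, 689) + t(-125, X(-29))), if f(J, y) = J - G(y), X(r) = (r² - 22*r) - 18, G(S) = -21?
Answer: -1/247 ≈ -0.0040486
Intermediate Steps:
X(r) = -18 + r² - 22*r
t(x, B) = -21 (t(x, B) = 9*(-4) + 15 = -36 + 15 = -21)
f(J, y) = 21 + J (f(J, y) = J - 1*(-21) = J + 21 = 21 + J)
1/(f(-247, 689) + t(-125, X(-29))) = 1/((21 - 247) - 21) = 1/(-226 - 21) = 1/(-247) = -1/247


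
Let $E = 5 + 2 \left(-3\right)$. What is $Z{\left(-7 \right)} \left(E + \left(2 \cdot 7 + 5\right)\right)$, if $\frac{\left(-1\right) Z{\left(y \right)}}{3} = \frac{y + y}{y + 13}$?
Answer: $126$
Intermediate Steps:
$E = -1$ ($E = 5 - 6 = -1$)
$Z{\left(y \right)} = - \frac{6 y}{13 + y}$ ($Z{\left(y \right)} = - 3 \frac{y + y}{y + 13} = - 3 \frac{2 y}{13 + y} = - \frac{6 y}{13 + y}$)
$Z{\left(-7 \right)} \left(E + \left(2 \cdot 7 + 5\right)\right) = \left(-6\right) \left(-7\right) \frac{1}{13 - 7} \left(-1 + \left(2 \cdot 7 + 5\right)\right) = \left(-6\right) \left(-7\right) \frac{1}{6} \left(-1 + \left(14 + 5\right)\right) = \left(-6\right) \left(-7\right) \frac{1}{6} \left(-1 + 19\right) = 7 \cdot 18 = 126$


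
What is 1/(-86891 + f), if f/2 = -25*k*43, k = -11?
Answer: -1/63241 ≈ -1.5813e-5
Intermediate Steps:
f = 23650 (f = 2*(-25*(-11)*43) = 2*(275*43) = 2*11825 = 23650)
1/(-86891 + f) = 1/(-86891 + 23650) = 1/(-63241) = -1/63241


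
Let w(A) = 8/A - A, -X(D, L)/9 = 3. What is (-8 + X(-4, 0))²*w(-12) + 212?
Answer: 42286/3 ≈ 14095.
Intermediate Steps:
X(D, L) = -27 (X(D, L) = -9*3 = -27)
w(A) = -A + 8/A
(-8 + X(-4, 0))²*w(-12) + 212 = (-8 - 27)²*(-1*(-12) + 8/(-12)) + 212 = (-35)²*(12 + 8*(-1/12)) + 212 = 1225*(12 - ⅔) + 212 = 1225*(34/3) + 212 = 41650/3 + 212 = 42286/3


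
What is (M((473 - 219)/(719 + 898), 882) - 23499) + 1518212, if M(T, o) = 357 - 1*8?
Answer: 1495062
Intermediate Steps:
M(T, o) = 349 (M(T, o) = 357 - 8 = 349)
(M((473 - 219)/(719 + 898), 882) - 23499) + 1518212 = (349 - 23499) + 1518212 = -23150 + 1518212 = 1495062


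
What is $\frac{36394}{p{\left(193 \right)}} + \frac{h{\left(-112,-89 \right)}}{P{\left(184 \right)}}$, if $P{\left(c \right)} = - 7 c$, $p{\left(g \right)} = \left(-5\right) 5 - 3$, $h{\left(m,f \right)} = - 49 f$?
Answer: $- \frac{1678485}{1288} \approx -1303.2$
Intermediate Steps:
$p{\left(g \right)} = -28$ ($p{\left(g \right)} = -25 - 3 = -28$)
$\frac{36394}{p{\left(193 \right)}} + \frac{h{\left(-112,-89 \right)}}{P{\left(184 \right)}} = \frac{36394}{-28} + \frac{\left(-49\right) \left(-89\right)}{\left(-7\right) 184} = 36394 \left(- \frac{1}{28}\right) + \frac{4361}{-1288} = - \frac{18197}{14} + 4361 \left(- \frac{1}{1288}\right) = - \frac{18197}{14} - \frac{623}{184} = - \frac{1678485}{1288}$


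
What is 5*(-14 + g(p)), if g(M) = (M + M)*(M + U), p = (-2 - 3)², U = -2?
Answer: 5680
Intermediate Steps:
p = 25 (p = (-5)² = 25)
g(M) = 2*M*(-2 + M) (g(M) = (M + M)*(M - 2) = (2*M)*(-2 + M) = 2*M*(-2 + M))
5*(-14 + g(p)) = 5*(-14 + 2*25*(-2 + 25)) = 5*(-14 + 2*25*23) = 5*(-14 + 1150) = 5*1136 = 5680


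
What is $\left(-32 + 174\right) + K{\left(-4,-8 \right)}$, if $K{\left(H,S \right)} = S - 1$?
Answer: $133$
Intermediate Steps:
$K{\left(H,S \right)} = -1 + S$
$\left(-32 + 174\right) + K{\left(-4,-8 \right)} = \left(-32 + 174\right) - 9 = 142 - 9 = 133$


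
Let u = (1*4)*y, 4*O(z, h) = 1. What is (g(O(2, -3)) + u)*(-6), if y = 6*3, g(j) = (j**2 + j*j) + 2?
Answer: -1779/4 ≈ -444.75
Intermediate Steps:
O(z, h) = 1/4 (O(z, h) = (1/4)*1 = 1/4)
g(j) = 2 + 2*j**2 (g(j) = (j**2 + j**2) + 2 = 2*j**2 + 2 = 2 + 2*j**2)
y = 18
u = 72 (u = (1*4)*18 = 4*18 = 72)
(g(O(2, -3)) + u)*(-6) = ((2 + 2*(1/4)**2) + 72)*(-6) = ((2 + 2*(1/16)) + 72)*(-6) = ((2 + 1/8) + 72)*(-6) = (17/8 + 72)*(-6) = (593/8)*(-6) = -1779/4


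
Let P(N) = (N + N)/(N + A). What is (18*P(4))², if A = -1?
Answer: 2304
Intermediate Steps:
P(N) = 2*N/(-1 + N) (P(N) = (N + N)/(N - 1) = (2*N)/(-1 + N) = 2*N/(-1 + N))
(18*P(4))² = (18*(2*4/(-1 + 4)))² = (18*(2*4/3))² = (18*(2*4*(⅓)))² = (18*(8/3))² = 48² = 2304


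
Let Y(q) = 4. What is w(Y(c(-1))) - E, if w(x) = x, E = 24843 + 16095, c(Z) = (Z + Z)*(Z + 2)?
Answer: -40934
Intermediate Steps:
c(Z) = 2*Z*(2 + Z) (c(Z) = (2*Z)*(2 + Z) = 2*Z*(2 + Z))
E = 40938
w(Y(c(-1))) - E = 4 - 1*40938 = 4 - 40938 = -40934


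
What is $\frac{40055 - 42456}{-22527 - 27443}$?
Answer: $\frac{2401}{49970} \approx 0.048049$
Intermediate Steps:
$\frac{40055 - 42456}{-22527 - 27443} = - \frac{2401}{-22527 - 27443} = - \frac{2401}{-49970} = \left(-2401\right) \left(- \frac{1}{49970}\right) = \frac{2401}{49970}$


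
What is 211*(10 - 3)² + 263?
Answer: 10602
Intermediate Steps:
211*(10 - 3)² + 263 = 211*7² + 263 = 211*49 + 263 = 10339 + 263 = 10602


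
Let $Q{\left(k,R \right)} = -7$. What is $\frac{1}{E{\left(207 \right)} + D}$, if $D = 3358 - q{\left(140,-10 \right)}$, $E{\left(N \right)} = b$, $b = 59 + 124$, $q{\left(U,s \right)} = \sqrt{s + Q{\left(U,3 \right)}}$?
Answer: $\frac{3541}{12538698} + \frac{i \sqrt{17}}{12538698} \approx 0.00028241 + 3.2883 \cdot 10^{-7} i$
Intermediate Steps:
$q{\left(U,s \right)} = \sqrt{-7 + s}$ ($q{\left(U,s \right)} = \sqrt{s - 7} = \sqrt{-7 + s}$)
$b = 183$
$E{\left(N \right)} = 183$
$D = 3358 - i \sqrt{17}$ ($D = 3358 - \sqrt{-7 - 10} = 3358 - \sqrt{-17} = 3358 - i \sqrt{17} \approx 3358.0 - 4.1231 i$)
$\frac{1}{E{\left(207 \right)} + D} = \frac{1}{183 + \left(3358 - i \sqrt{17}\right)} = \frac{1}{3541 - i \sqrt{17}}$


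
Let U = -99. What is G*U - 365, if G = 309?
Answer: -30956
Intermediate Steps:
G*U - 365 = 309*(-99) - 365 = -30591 - 365 = -30956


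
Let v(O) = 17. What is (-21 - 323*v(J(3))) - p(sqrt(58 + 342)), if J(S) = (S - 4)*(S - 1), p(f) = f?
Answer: -5532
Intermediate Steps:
J(S) = (-1 + S)*(-4 + S) (J(S) = (-4 + S)*(-1 + S) = (-1 + S)*(-4 + S))
(-21 - 323*v(J(3))) - p(sqrt(58 + 342)) = (-21 - 323*17) - sqrt(58 + 342) = (-21 - 5491) - sqrt(400) = -5512 - 1*20 = -5512 - 20 = -5532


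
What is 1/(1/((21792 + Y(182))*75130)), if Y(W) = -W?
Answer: 1623559300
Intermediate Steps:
1/(1/((21792 + Y(182))*75130)) = 1/(1/((21792 - 1*182)*75130)) = 1/((1/75130)/(21792 - 182)) = 1/((1/75130)/21610) = 1/((1/21610)*(1/75130)) = 1/(1/1623559300) = 1623559300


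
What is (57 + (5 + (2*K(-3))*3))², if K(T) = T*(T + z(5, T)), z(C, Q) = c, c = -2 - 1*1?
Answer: 28900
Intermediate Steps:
c = -3 (c = -2 - 1 = -3)
z(C, Q) = -3
K(T) = T*(-3 + T) (K(T) = T*(T - 3) = T*(-3 + T))
(57 + (5 + (2*K(-3))*3))² = (57 + (5 + (2*(-3*(-3 - 3)))*3))² = (57 + (5 + (2*(-3*(-6)))*3))² = (57 + (5 + (2*18)*3))² = (57 + (5 + 36*3))² = (57 + (5 + 108))² = (57 + 113)² = 170² = 28900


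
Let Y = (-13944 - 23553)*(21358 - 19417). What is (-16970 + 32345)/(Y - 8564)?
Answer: -15375/72790241 ≈ -0.00021122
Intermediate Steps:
Y = -72781677 (Y = -37497*1941 = -72781677)
(-16970 + 32345)/(Y - 8564) = (-16970 + 32345)/(-72781677 - 8564) = 15375/(-72790241) = 15375*(-1/72790241) = -15375/72790241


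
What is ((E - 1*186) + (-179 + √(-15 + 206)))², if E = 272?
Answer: (93 - √191)² ≈ 6269.4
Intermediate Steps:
((E - 1*186) + (-179 + √(-15 + 206)))² = ((272 - 1*186) + (-179 + √(-15 + 206)))² = ((272 - 186) + (-179 + √191))² = (86 + (-179 + √191))² = (-93 + √191)²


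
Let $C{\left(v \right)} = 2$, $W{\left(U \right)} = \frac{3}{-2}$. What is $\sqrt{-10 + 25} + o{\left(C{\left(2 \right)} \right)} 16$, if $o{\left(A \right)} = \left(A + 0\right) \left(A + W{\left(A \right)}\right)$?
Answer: $16 + \sqrt{15} \approx 19.873$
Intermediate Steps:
$W{\left(U \right)} = - \frac{3}{2}$ ($W{\left(U \right)} = 3 \left(- \frac{1}{2}\right) = - \frac{3}{2}$)
$o{\left(A \right)} = A \left(- \frac{3}{2} + A\right)$ ($o{\left(A \right)} = \left(A + 0\right) \left(A - \frac{3}{2}\right) = A \left(- \frac{3}{2} + A\right)$)
$\sqrt{-10 + 25} + o{\left(C{\left(2 \right)} \right)} 16 = \sqrt{-10 + 25} + \frac{1}{2} \cdot 2 \left(-3 + 2 \cdot 2\right) 16 = \sqrt{15} + \frac{1}{2} \cdot 2 \left(-3 + 4\right) 16 = \sqrt{15} + \frac{1}{2} \cdot 2 \cdot 1 \cdot 16 = \sqrt{15} + 1 \cdot 16 = \sqrt{15} + 16 = 16 + \sqrt{15}$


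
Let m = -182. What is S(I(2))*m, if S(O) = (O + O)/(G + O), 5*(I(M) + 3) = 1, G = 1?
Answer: -5096/9 ≈ -566.22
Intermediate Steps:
I(M) = -14/5 (I(M) = -3 + (⅕)*1 = -3 + ⅕ = -14/5)
S(O) = 2*O/(1 + O) (S(O) = (O + O)/(1 + O) = (2*O)/(1 + O) = 2*O/(1 + O))
S(I(2))*m = (2*(-14/5)/(1 - 14/5))*(-182) = (2*(-14/5)/(-9/5))*(-182) = (2*(-14/5)*(-5/9))*(-182) = (28/9)*(-182) = -5096/9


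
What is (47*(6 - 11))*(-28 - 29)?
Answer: 13395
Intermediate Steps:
(47*(6 - 11))*(-28 - 29) = (47*(-5))*(-57) = -235*(-57) = 13395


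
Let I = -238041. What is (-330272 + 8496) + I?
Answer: -559817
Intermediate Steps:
(-330272 + 8496) + I = (-330272 + 8496) - 238041 = -321776 - 238041 = -559817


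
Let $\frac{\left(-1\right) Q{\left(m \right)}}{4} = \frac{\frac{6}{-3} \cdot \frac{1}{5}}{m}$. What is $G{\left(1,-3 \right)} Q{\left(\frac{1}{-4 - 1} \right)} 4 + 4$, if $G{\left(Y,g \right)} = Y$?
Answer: $-28$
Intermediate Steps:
$Q{\left(m \right)} = \frac{8}{5 m}$ ($Q{\left(m \right)} = - 4 \frac{\frac{6}{-3} \cdot \frac{1}{5}}{m} = - 4 \frac{6 \left(- \frac{1}{3}\right) \frac{1}{5}}{m} = - 4 \frac{\left(-2\right) \frac{1}{5}}{m} = - 4 \left(- \frac{2}{5 m}\right) = \frac{8}{5 m}$)
$G{\left(1,-3 \right)} Q{\left(\frac{1}{-4 - 1} \right)} 4 + 4 = 1 \frac{8}{5 \frac{1}{-4 - 1}} \cdot 4 + 4 = 1 \frac{8}{5 \frac{1}{-5}} \cdot 4 + 4 = 1 \frac{8}{5 \left(- \frac{1}{5}\right)} 4 + 4 = 1 \cdot \frac{8}{5} \left(-5\right) 4 + 4 = 1 \left(\left(-8\right) 4\right) + 4 = 1 \left(-32\right) + 4 = -32 + 4 = -28$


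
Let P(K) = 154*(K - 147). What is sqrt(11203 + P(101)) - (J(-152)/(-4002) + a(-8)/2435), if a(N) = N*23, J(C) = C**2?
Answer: 28497304/4872435 + sqrt(4119) ≈ 70.028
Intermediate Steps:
a(N) = 23*N
P(K) = -22638 + 154*K (P(K) = 154*(-147 + K) = -22638 + 154*K)
sqrt(11203 + P(101)) - (J(-152)/(-4002) + a(-8)/2435) = sqrt(11203 + (-22638 + 154*101)) - ((-152)**2/(-4002) + (23*(-8))/2435) = sqrt(11203 + (-22638 + 15554)) - (23104*(-1/4002) - 184*1/2435) = sqrt(11203 - 7084) - (-11552/2001 - 184/2435) = sqrt(4119) - 1*(-28497304/4872435) = sqrt(4119) + 28497304/4872435 = 28497304/4872435 + sqrt(4119)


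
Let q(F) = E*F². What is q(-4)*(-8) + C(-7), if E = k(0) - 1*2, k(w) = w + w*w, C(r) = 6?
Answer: 262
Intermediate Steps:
k(w) = w + w²
E = -2 (E = 0*(1 + 0) - 1*2 = 0*1 - 2 = 0 - 2 = -2)
q(F) = -2*F²
q(-4)*(-8) + C(-7) = -2*(-4)²*(-8) + 6 = -2*16*(-8) + 6 = -32*(-8) + 6 = 256 + 6 = 262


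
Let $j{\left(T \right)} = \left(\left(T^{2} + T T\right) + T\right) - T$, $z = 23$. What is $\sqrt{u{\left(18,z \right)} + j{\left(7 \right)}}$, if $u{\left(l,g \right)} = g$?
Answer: $11$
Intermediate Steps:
$j{\left(T \right)} = 2 T^{2}$ ($j{\left(T \right)} = \left(\left(T^{2} + T^{2}\right) + T\right) - T = \left(2 T^{2} + T\right) - T = \left(T + 2 T^{2}\right) - T = 2 T^{2}$)
$\sqrt{u{\left(18,z \right)} + j{\left(7 \right)}} = \sqrt{23 + 2 \cdot 7^{2}} = \sqrt{23 + 2 \cdot 49} = \sqrt{23 + 98} = \sqrt{121} = 11$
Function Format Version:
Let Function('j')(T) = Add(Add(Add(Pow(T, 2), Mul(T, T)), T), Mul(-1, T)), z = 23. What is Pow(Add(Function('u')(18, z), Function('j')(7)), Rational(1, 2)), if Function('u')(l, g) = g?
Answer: 11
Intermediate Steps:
Function('j')(T) = Mul(2, Pow(T, 2)) (Function('j')(T) = Add(Add(Add(Pow(T, 2), Pow(T, 2)), T), Mul(-1, T)) = Add(Add(Mul(2, Pow(T, 2)), T), Mul(-1, T)) = Add(Add(T, Mul(2, Pow(T, 2))), Mul(-1, T)) = Mul(2, Pow(T, 2)))
Pow(Add(Function('u')(18, z), Function('j')(7)), Rational(1, 2)) = Pow(Add(23, Mul(2, Pow(7, 2))), Rational(1, 2)) = Pow(Add(23, Mul(2, 49)), Rational(1, 2)) = Pow(Add(23, 98), Rational(1, 2)) = Pow(121, Rational(1, 2)) = 11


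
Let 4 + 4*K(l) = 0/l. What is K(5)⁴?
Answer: 1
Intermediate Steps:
K(l) = -1 (K(l) = -1 + (0/l)/4 = -1 + (¼)*0 = -1 + 0 = -1)
K(5)⁴ = (-1)⁴ = 1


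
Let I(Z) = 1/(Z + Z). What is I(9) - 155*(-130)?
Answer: 362701/18 ≈ 20150.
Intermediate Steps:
I(Z) = 1/(2*Z)
I(9) - 155*(-130) = (½)/9 - 155*(-130) = (½)*(⅑) + 20150 = 1/18 + 20150 = 362701/18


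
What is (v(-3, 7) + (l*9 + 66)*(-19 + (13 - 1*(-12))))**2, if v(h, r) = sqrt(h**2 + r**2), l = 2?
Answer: (504 + sqrt(58))**2 ≈ 2.6175e+5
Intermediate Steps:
(v(-3, 7) + (l*9 + 66)*(-19 + (13 - 1*(-12))))**2 = (sqrt((-3)**2 + 7**2) + (2*9 + 66)*(-19 + (13 - 1*(-12))))**2 = (sqrt(9 + 49) + (18 + 66)*(-19 + (13 + 12)))**2 = (sqrt(58) + 84*(-19 + 25))**2 = (sqrt(58) + 84*6)**2 = (sqrt(58) + 504)**2 = (504 + sqrt(58))**2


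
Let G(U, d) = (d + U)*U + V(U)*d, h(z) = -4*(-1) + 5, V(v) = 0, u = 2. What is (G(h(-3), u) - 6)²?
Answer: 8649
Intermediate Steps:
h(z) = 9 (h(z) = 4 + 5 = 9)
G(U, d) = U*(U + d) (G(U, d) = (d + U)*U + 0*d = (U + d)*U + 0 = U*(U + d) + 0 = U*(U + d))
(G(h(-3), u) - 6)² = (9*(9 + 2) - 6)² = (9*11 - 6)² = (99 - 6)² = 93² = 8649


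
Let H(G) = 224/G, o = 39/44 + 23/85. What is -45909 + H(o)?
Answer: -197810483/4327 ≈ -45715.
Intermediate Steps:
o = 4327/3740 (o = 39*(1/44) + 23*(1/85) = 39/44 + 23/85 = 4327/3740 ≈ 1.1570)
-45909 + H(o) = -45909 + 224/(4327/3740) = -45909 + 224*(3740/4327) = -45909 + 837760/4327 = -197810483/4327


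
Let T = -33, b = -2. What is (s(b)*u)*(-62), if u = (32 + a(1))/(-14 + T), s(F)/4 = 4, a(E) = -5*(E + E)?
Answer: 21824/47 ≈ 464.34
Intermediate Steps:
a(E) = -10*E
s(F) = 16 (s(F) = 4*4 = 16)
u = -22/47 (u = (32 - 10*1)/(-14 - 33) = (32 - 10)/(-47) = 22*(-1/47) = -22/47 ≈ -0.46809)
(s(b)*u)*(-62) = (16*(-22/47))*(-62) = -352/47*(-62) = 21824/47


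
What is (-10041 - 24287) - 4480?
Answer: -38808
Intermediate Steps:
(-10041 - 24287) - 4480 = -34328 - 4480 = -38808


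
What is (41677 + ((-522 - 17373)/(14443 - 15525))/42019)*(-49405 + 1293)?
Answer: -45581943918357016/22732279 ≈ -2.0052e+9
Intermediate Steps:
(41677 + ((-522 - 17373)/(14443 - 15525))/42019)*(-49405 + 1293) = (41677 - 17895/(-1082)*(1/42019))*(-48112) = (41677 - 17895*(-1/1082)*(1/42019))*(-48112) = (41677 + (17895/1082)*(1/42019))*(-48112) = (41677 + 17895/45464558)*(-48112) = (1894826401661/45464558)*(-48112) = -45581943918357016/22732279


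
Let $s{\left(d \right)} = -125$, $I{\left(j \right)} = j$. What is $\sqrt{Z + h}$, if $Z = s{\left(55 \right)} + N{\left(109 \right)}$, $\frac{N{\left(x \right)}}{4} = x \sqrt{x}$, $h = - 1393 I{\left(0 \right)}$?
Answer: $\sqrt{-125 + 436 \sqrt{109}} \approx 66.536$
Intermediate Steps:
$h = 0$ ($h = \left(-1393\right) 0 = 0$)
$N{\left(x \right)} = 4 x^{\frac{3}{2}}$ ($N{\left(x \right)} = 4 x \sqrt{x} = 4 x^{\frac{3}{2}}$)
$Z = -125 + 436 \sqrt{109}$ ($Z = -125 + 4 \cdot 109^{\frac{3}{2}} = -125 + 4 \cdot 109 \sqrt{109} = -125 + 436 \sqrt{109} \approx 4427.0$)
$\sqrt{Z + h} = \sqrt{\left(-125 + 436 \sqrt{109}\right) + 0} = \sqrt{-125 + 436 \sqrt{109}}$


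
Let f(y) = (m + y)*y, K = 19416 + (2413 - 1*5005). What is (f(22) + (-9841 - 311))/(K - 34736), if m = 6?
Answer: 1192/2239 ≈ 0.53238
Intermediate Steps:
K = 16824 (K = 19416 + (2413 - 5005) = 19416 - 2592 = 16824)
f(y) = y*(6 + y) (f(y) = (6 + y)*y = y*(6 + y))
(f(22) + (-9841 - 311))/(K - 34736) = (22*(6 + 22) + (-9841 - 311))/(16824 - 34736) = (22*28 - 10152)/(-17912) = (616 - 10152)*(-1/17912) = -9536*(-1/17912) = 1192/2239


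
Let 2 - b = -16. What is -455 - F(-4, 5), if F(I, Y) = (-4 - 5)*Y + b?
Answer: -428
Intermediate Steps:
b = 18 (b = 2 - 1*(-16) = 2 + 16 = 18)
F(I, Y) = 18 - 9*Y (F(I, Y) = (-4 - 5)*Y + 18 = -9*Y + 18 = 18 - 9*Y)
-455 - F(-4, 5) = -455 - (18 - 9*5) = -455 - (18 - 45) = -455 - 1*(-27) = -455 + 27 = -428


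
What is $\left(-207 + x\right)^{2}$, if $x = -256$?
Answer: $214369$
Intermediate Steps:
$\left(-207 + x\right)^{2} = \left(-207 - 256\right)^{2} = \left(-463\right)^{2} = 214369$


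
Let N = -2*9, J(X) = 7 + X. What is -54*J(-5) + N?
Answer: -126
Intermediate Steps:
N = -18
-54*J(-5) + N = -54*(7 - 5) - 18 = -54*2 - 18 = -108 - 18 = -126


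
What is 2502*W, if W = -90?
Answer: -225180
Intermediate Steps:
2502*W = 2502*(-90) = -225180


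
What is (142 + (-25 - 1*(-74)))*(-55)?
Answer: -10505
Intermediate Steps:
(142 + (-25 - 1*(-74)))*(-55) = (142 + (-25 + 74))*(-55) = (142 + 49)*(-55) = 191*(-55) = -10505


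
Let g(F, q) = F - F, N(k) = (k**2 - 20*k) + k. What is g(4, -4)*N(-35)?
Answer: 0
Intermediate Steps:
N(k) = k**2 - 19*k
g(F, q) = 0
g(4, -4)*N(-35) = 0*(-35*(-19 - 35)) = 0*(-35*(-54)) = 0*1890 = 0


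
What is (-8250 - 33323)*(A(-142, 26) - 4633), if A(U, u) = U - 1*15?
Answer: 199134670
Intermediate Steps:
A(U, u) = -15 + U (A(U, u) = U - 15 = -15 + U)
(-8250 - 33323)*(A(-142, 26) - 4633) = (-8250 - 33323)*((-15 - 142) - 4633) = -41573*(-157 - 4633) = -41573*(-4790) = 199134670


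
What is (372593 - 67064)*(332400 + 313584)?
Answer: 197366845536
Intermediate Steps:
(372593 - 67064)*(332400 + 313584) = 305529*645984 = 197366845536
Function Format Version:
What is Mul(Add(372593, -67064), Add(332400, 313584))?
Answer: 197366845536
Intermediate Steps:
Mul(Add(372593, -67064), Add(332400, 313584)) = Mul(305529, 645984) = 197366845536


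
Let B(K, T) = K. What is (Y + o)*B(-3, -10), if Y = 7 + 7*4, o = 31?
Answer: -198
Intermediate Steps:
Y = 35 (Y = 7 + 28 = 35)
(Y + o)*B(-3, -10) = (35 + 31)*(-3) = 66*(-3) = -198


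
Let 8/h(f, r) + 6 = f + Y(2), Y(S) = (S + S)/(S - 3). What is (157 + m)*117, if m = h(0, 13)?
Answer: 91377/5 ≈ 18275.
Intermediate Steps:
Y(S) = 2*S/(-3 + S) (Y(S) = (2*S)/(-3 + S) = 2*S/(-3 + S))
h(f, r) = 8/(-10 + f) (h(f, r) = 8/(-6 + (f + 2*2/(-3 + 2))) = 8/(-6 + (f + 2*2/(-1))) = 8/(-6 + (f + 2*2*(-1))) = 8/(-6 + (f - 4)) = 8/(-6 + (-4 + f)) = 8/(-10 + f))
m = -4/5 (m = 8/(-10 + 0) = 8/(-10) = 8*(-1/10) = -4/5 ≈ -0.80000)
(157 + m)*117 = (157 - 4/5)*117 = (781/5)*117 = 91377/5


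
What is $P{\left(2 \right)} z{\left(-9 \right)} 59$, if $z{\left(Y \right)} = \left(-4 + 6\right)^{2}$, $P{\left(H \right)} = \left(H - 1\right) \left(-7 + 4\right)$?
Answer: $-708$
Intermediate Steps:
$P{\left(H \right)} = 3 - 3 H$ ($P{\left(H \right)} = \left(-1 + H\right) \left(-3\right) = 3 - 3 H$)
$z{\left(Y \right)} = 4$ ($z{\left(Y \right)} = 2^{2} = 4$)
$P{\left(2 \right)} z{\left(-9 \right)} 59 = \left(3 - 6\right) 4 \cdot 59 = \left(-3\right) 4 \cdot 59 = \left(-12\right) 59 = -708$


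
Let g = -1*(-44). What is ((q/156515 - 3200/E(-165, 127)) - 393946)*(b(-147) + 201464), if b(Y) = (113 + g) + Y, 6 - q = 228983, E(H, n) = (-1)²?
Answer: -12523530188236158/156515 ≈ -8.0015e+10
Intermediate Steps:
g = 44
E(H, n) = 1
q = -228977 (q = 6 - 1*228983 = 6 - 228983 = -228977)
b(Y) = 157 + Y (b(Y) = (113 + 44) + Y = 157 + Y)
((q/156515 - 3200/E(-165, 127)) - 393946)*(b(-147) + 201464) = ((-228977/156515 - 3200/1) - 393946)*((157 - 147) + 201464) = ((-228977*1/156515 - 3200*1) - 393946)*(10 + 201464) = ((-228977/156515 - 3200) - 393946)*201474 = (-501076977/156515 - 393946)*201474 = -62159535167/156515*201474 = -12523530188236158/156515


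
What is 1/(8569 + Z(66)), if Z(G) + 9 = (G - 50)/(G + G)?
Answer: 33/282484 ≈ 0.00011682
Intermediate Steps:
Z(G) = -9 + (-50 + G)/(2*G) (Z(G) = -9 + (G - 50)/(G + G) = -9 + (-50 + G)/((2*G)) = -9 + (-50 + G)*(1/(2*G)) = -9 + (-50 + G)/(2*G))
1/(8569 + Z(66)) = 1/(8569 + (-17/2 - 25/66)) = 1/(8569 - 293/33) = 1/(282484/33) = 33/282484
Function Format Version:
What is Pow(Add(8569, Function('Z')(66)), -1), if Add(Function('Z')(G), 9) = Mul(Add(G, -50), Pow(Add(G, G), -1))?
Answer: Rational(33, 282484) ≈ 0.00011682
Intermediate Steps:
Function('Z')(G) = Add(-9, Mul(Rational(1, 2), Pow(G, -1), Add(-50, G))) (Function('Z')(G) = Add(-9, Mul(Add(G, -50), Pow(Add(G, G), -1))) = Add(-9, Mul(Add(-50, G), Pow(Mul(2, G), -1))) = Add(-9, Mul(Add(-50, G), Mul(Rational(1, 2), Pow(G, -1)))) = Add(-9, Mul(Rational(1, 2), Pow(G, -1), Add(-50, G))))
Pow(Add(8569, Function('Z')(66)), -1) = Pow(Add(8569, Add(Rational(-17, 2), Mul(-25, Pow(66, -1)))), -1) = Pow(Add(8569, Add(Rational(-17, 2), Mul(-25, Rational(1, 66)))), -1) = Pow(Add(8569, Add(Rational(-17, 2), Rational(-25, 66))), -1) = Pow(Add(8569, Rational(-293, 33)), -1) = Pow(Rational(282484, 33), -1) = Rational(33, 282484)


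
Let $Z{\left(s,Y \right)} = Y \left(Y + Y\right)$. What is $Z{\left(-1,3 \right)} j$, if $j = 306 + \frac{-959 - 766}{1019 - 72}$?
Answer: $\frac{5185026}{947} \approx 5475.2$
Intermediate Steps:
$Z{\left(s,Y \right)} = 2 Y^{2}$ ($Z{\left(s,Y \right)} = Y 2 Y = 2 Y^{2}$)
$j = \frac{288057}{947}$ ($j = 306 - \frac{1725}{947} = \frac{288057}{947} \approx 304.18$)
$Z{\left(-1,3 \right)} j = 2 \cdot 3^{2} \cdot \frac{288057}{947} = 2 \cdot 9 \cdot \frac{288057}{947} = 18 \cdot \frac{288057}{947} = \frac{5185026}{947}$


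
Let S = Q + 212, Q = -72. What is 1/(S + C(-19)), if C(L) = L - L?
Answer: 1/140 ≈ 0.0071429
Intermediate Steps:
C(L) = 0
S = 140 (S = -72 + 212 = 140)
1/(S + C(-19)) = 1/(140 + 0) = 1/140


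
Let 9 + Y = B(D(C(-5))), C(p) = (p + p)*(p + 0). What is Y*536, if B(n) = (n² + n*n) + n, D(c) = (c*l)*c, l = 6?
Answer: 241208035176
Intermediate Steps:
C(p) = 2*p² (C(p) = (2*p)*p = 2*p²)
D(c) = 6*c² (D(c) = (c*6)*c = (6*c)*c = 6*c²)
B(n) = n + 2*n² (B(n) = (n² + n²) + n = 2*n² + n = n + 2*n²)
Y = 450014991 (Y = -9 + (6*(2*(-5)²)²)*(1 + 2*(6*(2*(-5)²)²)) = -9 + (6*(2*25)²)*(1 + 2*(6*(2*25)²)) = -9 + (6*50²)*(1 + 2*(6*50²)) = -9 + (6*2500)*(1 + 2*(6*2500)) = -9 + 15000*(1 + 2*15000) = -9 + 15000*(1 + 30000) = -9 + 15000*30001 = -9 + 450015000 = 450014991)
Y*536 = 450014991*536 = 241208035176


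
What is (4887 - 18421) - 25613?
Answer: -39147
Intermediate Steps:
(4887 - 18421) - 25613 = -13534 - 25613 = -39147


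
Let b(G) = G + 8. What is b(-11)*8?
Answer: -24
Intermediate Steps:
b(G) = 8 + G
b(-11)*8 = (8 - 11)*8 = -3*8 = -24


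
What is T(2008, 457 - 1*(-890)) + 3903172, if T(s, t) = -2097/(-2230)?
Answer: 8704075657/2230 ≈ 3.9032e+6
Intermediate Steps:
T(s, t) = 2097/2230 (T(s, t) = -2097*(-1/2230) = 2097/2230)
T(2008, 457 - 1*(-890)) + 3903172 = 2097/2230 + 3903172 = 8704075657/2230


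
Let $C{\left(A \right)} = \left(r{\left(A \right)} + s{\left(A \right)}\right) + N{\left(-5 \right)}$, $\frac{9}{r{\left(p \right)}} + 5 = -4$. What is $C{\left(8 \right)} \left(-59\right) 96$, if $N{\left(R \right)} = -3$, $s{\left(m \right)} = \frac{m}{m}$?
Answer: $16992$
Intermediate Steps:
$s{\left(m \right)} = 1$
$r{\left(p \right)} = -1$ ($r{\left(p \right)} = \frac{9}{-5 - 4} = \frac{9}{-9} = 9 \left(- \frac{1}{9}\right) = -1$)
$C{\left(A \right)} = -3$ ($C{\left(A \right)} = \left(-1 + 1\right) - 3 = 0 - 3 = -3$)
$C{\left(8 \right)} \left(-59\right) 96 = \left(-3\right) \left(-59\right) 96 = 177 \cdot 96 = 16992$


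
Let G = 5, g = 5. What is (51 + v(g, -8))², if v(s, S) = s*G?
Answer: 5776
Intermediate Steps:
v(s, S) = 5*s (v(s, S) = s*5 = 5*s)
(51 + v(g, -8))² = (51 + 5*5)² = (51 + 25)² = 76² = 5776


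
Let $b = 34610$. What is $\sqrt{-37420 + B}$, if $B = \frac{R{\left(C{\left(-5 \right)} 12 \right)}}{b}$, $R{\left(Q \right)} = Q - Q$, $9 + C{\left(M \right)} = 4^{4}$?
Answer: $2 i \sqrt{9355} \approx 193.44 i$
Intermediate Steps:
$C{\left(M \right)} = 247$ ($C{\left(M \right)} = -9 + 4^{4} = -9 + 256 = 247$)
$R{\left(Q \right)} = 0$
$B = 0$ ($B = \frac{0}{34610} = 0 \cdot \frac{1}{34610} = 0$)
$\sqrt{-37420 + B} = \sqrt{-37420 + 0} = \sqrt{-37420} = 2 i \sqrt{9355}$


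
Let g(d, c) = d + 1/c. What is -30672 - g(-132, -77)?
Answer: -2351579/77 ≈ -30540.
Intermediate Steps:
-30672 - g(-132, -77) = -30672 - (-132 + 1/(-77)) = -30672 - (-132 - 1/77) = -30672 - 1*(-10165/77) = -30672 + 10165/77 = -2351579/77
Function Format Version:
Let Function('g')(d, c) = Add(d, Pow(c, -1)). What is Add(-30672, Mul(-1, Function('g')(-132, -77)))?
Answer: Rational(-2351579, 77) ≈ -30540.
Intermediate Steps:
Add(-30672, Mul(-1, Function('g')(-132, -77))) = Add(-30672, Mul(-1, Add(-132, Pow(-77, -1)))) = Add(-30672, Mul(-1, Add(-132, Rational(-1, 77)))) = Add(-30672, Mul(-1, Rational(-10165, 77))) = Add(-30672, Rational(10165, 77)) = Rational(-2351579, 77)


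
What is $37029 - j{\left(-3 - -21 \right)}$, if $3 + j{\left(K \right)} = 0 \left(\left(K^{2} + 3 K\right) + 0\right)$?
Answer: $37032$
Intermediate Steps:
$j{\left(K \right)} = -3$ ($j{\left(K \right)} = -3 + 0 \left(\left(K^{2} + 3 K\right) + 0\right) = -3 + 0 \left(K^{2} + 3 K\right) = -3 + 0 = -3$)
$37029 - j{\left(-3 - -21 \right)} = 37029 - -3 = 37029 + 3 = 37032$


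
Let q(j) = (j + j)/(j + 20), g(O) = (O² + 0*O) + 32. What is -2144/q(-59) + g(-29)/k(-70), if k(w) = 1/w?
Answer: -3647298/59 ≈ -61819.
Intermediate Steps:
g(O) = 32 + O² (g(O) = (O² + 0) + 32 = O² + 32 = 32 + O²)
q(j) = 2*j/(20 + j) (q(j) = (2*j)/(20 + j) = 2*j/(20 + j))
-2144/q(-59) + g(-29)/k(-70) = -2144/(2*(-59)/(20 - 59)) + (32 + (-29)²)/(1/(-70)) = -2144/(2*(-59)/(-39)) + (32 + 841)/(-1/70) = -2144/(2*(-59)*(-1/39)) + 873*(-70) = -2144/118/39 - 61110 = -2144*39/118 - 61110 = -41808/59 - 61110 = -3647298/59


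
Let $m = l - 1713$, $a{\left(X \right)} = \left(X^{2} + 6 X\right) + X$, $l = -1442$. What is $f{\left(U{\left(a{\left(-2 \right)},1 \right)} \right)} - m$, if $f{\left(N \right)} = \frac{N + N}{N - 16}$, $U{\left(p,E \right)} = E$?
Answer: $\frac{47323}{15} \approx 3154.9$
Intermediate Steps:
$a{\left(X \right)} = X^{2} + 7 X$
$f{\left(N \right)} = \frac{2 N}{-16 + N}$
$m = -3155$ ($m = -1442 - 1713 = -3155$)
$f{\left(U{\left(a{\left(-2 \right)},1 \right)} \right)} - m = 2 \cdot 1 \frac{1}{-16 + 1} - -3155 = 2 \cdot 1 \frac{1}{-15} + 3155 = 2 \cdot 1 \left(- \frac{1}{15}\right) + 3155 = - \frac{2}{15} + 3155 = \frac{47323}{15}$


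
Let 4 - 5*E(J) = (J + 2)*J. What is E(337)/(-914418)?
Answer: 114239/4572090 ≈ 0.024986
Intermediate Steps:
E(J) = ⅘ - J*(2 + J)/5 (E(J) = ⅘ - (J + 2)*J/5 = ⅘ - (2 + J)*J/5 = ⅘ - J*(2 + J)/5)
E(337)/(-914418) = (⅘ - ⅖*337 - ⅕*337²)/(-914418) = (⅘ - 674/5 - ⅕*113569)*(-1/914418) = (⅘ - 674/5 - 113569/5)*(-1/914418) = -114239/5*(-1/914418) = 114239/4572090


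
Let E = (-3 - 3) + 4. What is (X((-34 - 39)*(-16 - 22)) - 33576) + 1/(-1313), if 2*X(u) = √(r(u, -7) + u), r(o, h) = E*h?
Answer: -44085289/1313 + √697 ≈ -33550.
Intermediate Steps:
E = -2 (E = -6 + 4 = -2)
r(o, h) = -2*h
X(u) = √(14 + u)/2 (X(u) = √(-2*(-7) + u)/2 = √(14 + u)/2)
(X((-34 - 39)*(-16 - 22)) - 33576) + 1/(-1313) = (√(14 + (-34 - 39)*(-16 - 22))/2 - 33576) + 1/(-1313) = (√(14 - 73*(-38))/2 - 33576) - 1/1313 = (√(14 + 2774)/2 - 33576) - 1/1313 = (√2788/2 - 33576) - 1/1313 = ((2*√697)/2 - 33576) - 1/1313 = (√697 - 33576) - 1/1313 = (-33576 + √697) - 1/1313 = -44085289/1313 + √697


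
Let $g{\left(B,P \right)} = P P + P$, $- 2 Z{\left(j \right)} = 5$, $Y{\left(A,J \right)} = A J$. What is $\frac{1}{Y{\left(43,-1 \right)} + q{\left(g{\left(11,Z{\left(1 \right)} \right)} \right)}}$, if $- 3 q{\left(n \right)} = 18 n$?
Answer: $- \frac{2}{131} \approx -0.015267$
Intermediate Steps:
$Z{\left(j \right)} = - \frac{5}{2}$ ($Z{\left(j \right)} = \left(- \frac{1}{2}\right) 5 = - \frac{5}{2}$)
$g{\left(B,P \right)} = P + P^{2}$ ($g{\left(B,P \right)} = P^{2} + P = P + P^{2}$)
$q{\left(n \right)} = - 6 n$ ($q{\left(n \right)} = - \frac{18 n}{3} = - 6 n$)
$\frac{1}{Y{\left(43,-1 \right)} + q{\left(g{\left(11,Z{\left(1 \right)} \right)} \right)}} = \frac{1}{43 \left(-1\right) - 6 \left(- \frac{5 \left(1 - \frac{5}{2}\right)}{2}\right)} = \frac{1}{-43 - 6 \left(\left(- \frac{5}{2}\right) \left(- \frac{3}{2}\right)\right)} = \frac{1}{-43 - \frac{45}{2}} = \frac{1}{- \frac{131}{2}} = - \frac{2}{131}$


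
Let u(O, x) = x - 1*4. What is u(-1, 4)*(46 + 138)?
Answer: 0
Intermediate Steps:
u(O, x) = -4 + x (u(O, x) = x - 4 = -4 + x)
u(-1, 4)*(46 + 138) = (-4 + 4)*(46 + 138) = 0*184 = 0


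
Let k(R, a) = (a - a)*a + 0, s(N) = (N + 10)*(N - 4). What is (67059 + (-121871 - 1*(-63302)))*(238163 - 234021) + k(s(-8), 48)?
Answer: 35165580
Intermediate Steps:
s(N) = (-4 + N)*(10 + N) (s(N) = (10 + N)*(-4 + N) = (-4 + N)*(10 + N))
k(R, a) = 0 (k(R, a) = 0*a + 0 = 0 + 0 = 0)
(67059 + (-121871 - 1*(-63302)))*(238163 - 234021) + k(s(-8), 48) = (67059 + (-121871 - 1*(-63302)))*(238163 - 234021) + 0 = (67059 + (-121871 + 63302))*4142 + 0 = (67059 - 58569)*4142 + 0 = 8490*4142 + 0 = 35165580 + 0 = 35165580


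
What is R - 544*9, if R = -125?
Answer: -5021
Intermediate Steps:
R - 544*9 = -125 - 544*9 = -125 - 68*72 = -125 - 4896 = -5021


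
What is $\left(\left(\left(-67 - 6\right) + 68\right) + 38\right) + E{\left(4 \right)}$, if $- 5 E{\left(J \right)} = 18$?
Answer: $\frac{147}{5} \approx 29.4$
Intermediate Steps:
$E{\left(J \right)} = - \frac{18}{5}$ ($E{\left(J \right)} = \left(- \frac{1}{5}\right) 18 = - \frac{18}{5}$)
$\left(\left(\left(-67 - 6\right) + 68\right) + 38\right) + E{\left(4 \right)} = \left(\left(\left(-67 - 6\right) + 68\right) + 38\right) - \frac{18}{5} = \left(\left(-73 + 68\right) + 38\right) - \frac{18}{5} = \left(-5 + 38\right) - \frac{18}{5} = 33 - \frac{18}{5} = \frac{147}{5}$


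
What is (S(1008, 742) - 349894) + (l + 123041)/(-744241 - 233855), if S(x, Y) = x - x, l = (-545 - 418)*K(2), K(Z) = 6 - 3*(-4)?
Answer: -48890003933/139728 ≈ -3.4989e+5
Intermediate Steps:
K(Z) = 18 (K(Z) = 6 + 12 = 18)
l = -17334 (l = (-545 - 418)*18 = -963*18 = -17334)
S(x, Y) = 0
(S(1008, 742) - 349894) + (l + 123041)/(-744241 - 233855) = (0 - 349894) + (-17334 + 123041)/(-744241 - 233855) = -349894 + 105707/(-978096) = -349894 + 105707*(-1/978096) = -349894 - 15101/139728 = -48890003933/139728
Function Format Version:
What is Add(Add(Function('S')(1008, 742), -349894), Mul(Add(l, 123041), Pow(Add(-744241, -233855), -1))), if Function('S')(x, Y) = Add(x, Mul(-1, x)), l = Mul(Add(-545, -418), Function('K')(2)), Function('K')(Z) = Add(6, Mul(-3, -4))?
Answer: Rational(-48890003933, 139728) ≈ -3.4989e+5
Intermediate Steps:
Function('K')(Z) = 18 (Function('K')(Z) = Add(6, 12) = 18)
l = -17334 (l = Mul(Add(-545, -418), 18) = Mul(-963, 18) = -17334)
Function('S')(x, Y) = 0
Add(Add(Function('S')(1008, 742), -349894), Mul(Add(l, 123041), Pow(Add(-744241, -233855), -1))) = Add(Add(0, -349894), Mul(Add(-17334, 123041), Pow(Add(-744241, -233855), -1))) = Add(-349894, Mul(105707, Pow(-978096, -1))) = Add(-349894, Mul(105707, Rational(-1, 978096))) = Add(-349894, Rational(-15101, 139728)) = Rational(-48890003933, 139728)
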